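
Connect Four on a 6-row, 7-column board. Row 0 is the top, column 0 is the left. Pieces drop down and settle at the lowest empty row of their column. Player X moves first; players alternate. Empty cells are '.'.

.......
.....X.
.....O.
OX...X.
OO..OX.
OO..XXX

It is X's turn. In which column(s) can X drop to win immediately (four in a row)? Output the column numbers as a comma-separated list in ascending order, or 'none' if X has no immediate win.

Answer: 3

Derivation:
col 0: drop X → no win
col 1: drop X → no win
col 2: drop X → no win
col 3: drop X → WIN!
col 4: drop X → no win
col 5: drop X → no win
col 6: drop X → no win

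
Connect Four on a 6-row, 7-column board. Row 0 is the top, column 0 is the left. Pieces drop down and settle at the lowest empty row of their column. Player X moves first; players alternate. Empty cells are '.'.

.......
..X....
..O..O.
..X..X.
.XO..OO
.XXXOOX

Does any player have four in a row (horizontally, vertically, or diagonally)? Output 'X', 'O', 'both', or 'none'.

none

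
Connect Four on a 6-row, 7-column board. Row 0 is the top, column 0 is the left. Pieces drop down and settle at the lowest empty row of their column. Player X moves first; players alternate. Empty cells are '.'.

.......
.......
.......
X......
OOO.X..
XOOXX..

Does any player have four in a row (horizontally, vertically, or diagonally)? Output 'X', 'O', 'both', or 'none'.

none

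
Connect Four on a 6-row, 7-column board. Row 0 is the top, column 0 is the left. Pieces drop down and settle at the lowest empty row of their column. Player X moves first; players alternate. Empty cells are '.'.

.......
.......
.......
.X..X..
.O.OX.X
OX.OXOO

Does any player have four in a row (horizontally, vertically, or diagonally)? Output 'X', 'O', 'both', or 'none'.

none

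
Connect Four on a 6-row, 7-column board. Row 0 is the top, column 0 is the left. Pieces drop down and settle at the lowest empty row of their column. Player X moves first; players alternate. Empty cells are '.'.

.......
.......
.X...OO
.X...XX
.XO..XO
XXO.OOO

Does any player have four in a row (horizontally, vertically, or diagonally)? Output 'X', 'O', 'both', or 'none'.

X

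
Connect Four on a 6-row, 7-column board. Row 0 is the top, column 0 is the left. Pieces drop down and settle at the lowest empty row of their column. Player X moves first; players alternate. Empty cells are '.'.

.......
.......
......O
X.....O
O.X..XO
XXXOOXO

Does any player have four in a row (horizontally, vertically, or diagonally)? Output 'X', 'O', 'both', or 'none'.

O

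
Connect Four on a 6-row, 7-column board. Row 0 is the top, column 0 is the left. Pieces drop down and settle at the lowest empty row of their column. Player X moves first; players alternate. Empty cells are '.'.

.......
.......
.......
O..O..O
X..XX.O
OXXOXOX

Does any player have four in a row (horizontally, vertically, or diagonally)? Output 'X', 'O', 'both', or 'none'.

none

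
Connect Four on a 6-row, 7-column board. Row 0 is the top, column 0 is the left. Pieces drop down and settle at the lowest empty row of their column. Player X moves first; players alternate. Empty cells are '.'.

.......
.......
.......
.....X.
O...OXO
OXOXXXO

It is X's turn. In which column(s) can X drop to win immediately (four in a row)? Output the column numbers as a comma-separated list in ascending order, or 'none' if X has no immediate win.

col 0: drop X → no win
col 1: drop X → no win
col 2: drop X → no win
col 3: drop X → no win
col 4: drop X → no win
col 5: drop X → WIN!
col 6: drop X → no win

Answer: 5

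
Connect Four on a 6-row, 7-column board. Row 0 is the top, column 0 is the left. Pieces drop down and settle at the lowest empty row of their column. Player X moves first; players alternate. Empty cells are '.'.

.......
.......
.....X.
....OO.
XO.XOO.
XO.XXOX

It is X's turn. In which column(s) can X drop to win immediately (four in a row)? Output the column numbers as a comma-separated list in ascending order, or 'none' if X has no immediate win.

col 0: drop X → no win
col 1: drop X → no win
col 2: drop X → no win
col 3: drop X → no win
col 4: drop X → no win
col 5: drop X → no win
col 6: drop X → no win

Answer: none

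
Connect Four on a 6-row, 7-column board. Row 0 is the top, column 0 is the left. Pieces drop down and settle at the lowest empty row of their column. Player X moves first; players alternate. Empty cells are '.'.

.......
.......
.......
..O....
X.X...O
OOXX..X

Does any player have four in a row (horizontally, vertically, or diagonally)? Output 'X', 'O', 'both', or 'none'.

none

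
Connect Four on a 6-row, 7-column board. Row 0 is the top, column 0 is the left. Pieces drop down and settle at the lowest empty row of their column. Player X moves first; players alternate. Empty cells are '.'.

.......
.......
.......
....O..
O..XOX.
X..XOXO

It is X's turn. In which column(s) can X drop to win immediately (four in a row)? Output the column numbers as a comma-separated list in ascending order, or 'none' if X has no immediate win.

Answer: none

Derivation:
col 0: drop X → no win
col 1: drop X → no win
col 2: drop X → no win
col 3: drop X → no win
col 4: drop X → no win
col 5: drop X → no win
col 6: drop X → no win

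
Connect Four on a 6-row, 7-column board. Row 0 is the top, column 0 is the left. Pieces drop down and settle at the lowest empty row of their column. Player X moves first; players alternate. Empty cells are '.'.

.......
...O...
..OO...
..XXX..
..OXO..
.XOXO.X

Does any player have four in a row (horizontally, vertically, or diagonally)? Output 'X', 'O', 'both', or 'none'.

none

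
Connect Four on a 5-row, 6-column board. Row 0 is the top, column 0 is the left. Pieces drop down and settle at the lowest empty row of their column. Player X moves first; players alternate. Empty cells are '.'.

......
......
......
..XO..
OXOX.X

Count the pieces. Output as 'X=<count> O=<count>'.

X=4 O=3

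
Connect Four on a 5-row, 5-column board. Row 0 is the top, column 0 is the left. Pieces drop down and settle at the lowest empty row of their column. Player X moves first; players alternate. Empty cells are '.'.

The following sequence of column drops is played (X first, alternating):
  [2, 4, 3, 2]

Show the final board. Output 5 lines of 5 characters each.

Answer: .....
.....
.....
..O..
..XXO

Derivation:
Move 1: X drops in col 2, lands at row 4
Move 2: O drops in col 4, lands at row 4
Move 3: X drops in col 3, lands at row 4
Move 4: O drops in col 2, lands at row 3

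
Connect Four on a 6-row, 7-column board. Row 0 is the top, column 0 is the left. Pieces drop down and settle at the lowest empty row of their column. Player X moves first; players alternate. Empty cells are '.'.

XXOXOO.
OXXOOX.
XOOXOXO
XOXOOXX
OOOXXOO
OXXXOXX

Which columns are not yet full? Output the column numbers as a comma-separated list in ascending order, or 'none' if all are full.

Answer: 6

Derivation:
col 0: top cell = 'X' → FULL
col 1: top cell = 'X' → FULL
col 2: top cell = 'O' → FULL
col 3: top cell = 'X' → FULL
col 4: top cell = 'O' → FULL
col 5: top cell = 'O' → FULL
col 6: top cell = '.' → open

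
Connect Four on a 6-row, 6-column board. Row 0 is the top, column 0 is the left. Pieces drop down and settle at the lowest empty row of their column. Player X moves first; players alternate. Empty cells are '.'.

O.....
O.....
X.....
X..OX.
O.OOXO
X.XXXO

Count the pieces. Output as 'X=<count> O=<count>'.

X=8 O=8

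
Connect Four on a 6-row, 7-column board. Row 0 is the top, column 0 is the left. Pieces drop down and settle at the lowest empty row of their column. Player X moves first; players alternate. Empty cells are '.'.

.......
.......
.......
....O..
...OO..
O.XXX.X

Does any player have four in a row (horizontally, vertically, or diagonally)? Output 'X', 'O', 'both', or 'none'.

none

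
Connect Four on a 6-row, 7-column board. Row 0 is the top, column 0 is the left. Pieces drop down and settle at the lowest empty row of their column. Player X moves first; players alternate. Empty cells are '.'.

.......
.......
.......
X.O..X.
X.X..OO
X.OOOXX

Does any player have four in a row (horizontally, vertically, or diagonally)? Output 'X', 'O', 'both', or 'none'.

none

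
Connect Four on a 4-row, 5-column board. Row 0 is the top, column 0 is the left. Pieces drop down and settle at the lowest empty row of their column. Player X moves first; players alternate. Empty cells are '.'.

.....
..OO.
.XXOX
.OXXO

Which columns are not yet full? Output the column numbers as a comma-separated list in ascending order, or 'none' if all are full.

Answer: 0,1,2,3,4

Derivation:
col 0: top cell = '.' → open
col 1: top cell = '.' → open
col 2: top cell = '.' → open
col 3: top cell = '.' → open
col 4: top cell = '.' → open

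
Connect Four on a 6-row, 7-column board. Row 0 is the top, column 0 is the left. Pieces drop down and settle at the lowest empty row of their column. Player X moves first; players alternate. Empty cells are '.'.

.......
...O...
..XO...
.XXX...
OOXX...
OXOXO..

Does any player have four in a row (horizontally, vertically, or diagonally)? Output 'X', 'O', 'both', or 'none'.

none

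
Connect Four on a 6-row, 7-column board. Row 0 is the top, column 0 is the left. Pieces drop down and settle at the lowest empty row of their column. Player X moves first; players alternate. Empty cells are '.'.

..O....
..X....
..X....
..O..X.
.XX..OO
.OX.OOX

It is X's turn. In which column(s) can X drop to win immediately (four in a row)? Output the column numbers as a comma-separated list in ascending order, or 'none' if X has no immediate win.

col 0: drop X → no win
col 1: drop X → no win
col 3: drop X → no win
col 4: drop X → no win
col 5: drop X → no win
col 6: drop X → no win

Answer: none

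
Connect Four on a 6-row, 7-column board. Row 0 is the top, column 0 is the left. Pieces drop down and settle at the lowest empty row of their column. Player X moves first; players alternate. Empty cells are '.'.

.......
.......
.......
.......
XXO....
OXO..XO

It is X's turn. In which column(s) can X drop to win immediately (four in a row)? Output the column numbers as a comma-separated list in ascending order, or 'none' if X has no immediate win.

Answer: none

Derivation:
col 0: drop X → no win
col 1: drop X → no win
col 2: drop X → no win
col 3: drop X → no win
col 4: drop X → no win
col 5: drop X → no win
col 6: drop X → no win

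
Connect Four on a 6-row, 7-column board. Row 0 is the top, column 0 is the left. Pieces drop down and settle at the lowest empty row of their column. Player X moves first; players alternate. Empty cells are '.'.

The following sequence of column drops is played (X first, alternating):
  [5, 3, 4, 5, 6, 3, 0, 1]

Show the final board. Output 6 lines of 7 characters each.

Move 1: X drops in col 5, lands at row 5
Move 2: O drops in col 3, lands at row 5
Move 3: X drops in col 4, lands at row 5
Move 4: O drops in col 5, lands at row 4
Move 5: X drops in col 6, lands at row 5
Move 6: O drops in col 3, lands at row 4
Move 7: X drops in col 0, lands at row 5
Move 8: O drops in col 1, lands at row 5

Answer: .......
.......
.......
.......
...O.O.
XO.OXXX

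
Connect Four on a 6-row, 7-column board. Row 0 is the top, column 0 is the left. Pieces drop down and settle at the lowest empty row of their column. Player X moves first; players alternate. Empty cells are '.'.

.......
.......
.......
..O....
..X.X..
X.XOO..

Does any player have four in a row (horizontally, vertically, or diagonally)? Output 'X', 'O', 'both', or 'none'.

none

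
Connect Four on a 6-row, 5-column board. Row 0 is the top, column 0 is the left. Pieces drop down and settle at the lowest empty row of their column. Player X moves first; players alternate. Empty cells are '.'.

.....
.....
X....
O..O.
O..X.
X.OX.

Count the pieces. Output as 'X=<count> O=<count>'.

X=4 O=4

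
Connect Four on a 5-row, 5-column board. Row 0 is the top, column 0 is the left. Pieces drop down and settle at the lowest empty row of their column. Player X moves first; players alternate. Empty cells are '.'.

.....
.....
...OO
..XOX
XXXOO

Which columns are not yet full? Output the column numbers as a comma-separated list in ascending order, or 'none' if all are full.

col 0: top cell = '.' → open
col 1: top cell = '.' → open
col 2: top cell = '.' → open
col 3: top cell = '.' → open
col 4: top cell = '.' → open

Answer: 0,1,2,3,4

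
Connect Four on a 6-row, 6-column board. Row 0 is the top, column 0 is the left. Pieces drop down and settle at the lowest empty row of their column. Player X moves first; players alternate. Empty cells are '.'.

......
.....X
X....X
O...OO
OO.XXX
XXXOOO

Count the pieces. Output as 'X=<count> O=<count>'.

X=9 O=8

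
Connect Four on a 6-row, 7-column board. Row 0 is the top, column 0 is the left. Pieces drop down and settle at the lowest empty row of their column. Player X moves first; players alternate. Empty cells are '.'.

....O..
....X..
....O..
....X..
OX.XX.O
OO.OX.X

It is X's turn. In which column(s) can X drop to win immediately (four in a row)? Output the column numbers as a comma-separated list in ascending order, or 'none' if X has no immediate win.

Answer: none

Derivation:
col 0: drop X → no win
col 1: drop X → no win
col 2: drop X → no win
col 3: drop X → no win
col 5: drop X → no win
col 6: drop X → no win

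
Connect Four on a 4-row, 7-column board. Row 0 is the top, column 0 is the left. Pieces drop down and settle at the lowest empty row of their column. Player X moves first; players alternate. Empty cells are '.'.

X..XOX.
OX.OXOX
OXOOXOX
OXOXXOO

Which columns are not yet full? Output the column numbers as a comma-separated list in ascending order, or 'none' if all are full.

Answer: 1,2,6

Derivation:
col 0: top cell = 'X' → FULL
col 1: top cell = '.' → open
col 2: top cell = '.' → open
col 3: top cell = 'X' → FULL
col 4: top cell = 'O' → FULL
col 5: top cell = 'X' → FULL
col 6: top cell = '.' → open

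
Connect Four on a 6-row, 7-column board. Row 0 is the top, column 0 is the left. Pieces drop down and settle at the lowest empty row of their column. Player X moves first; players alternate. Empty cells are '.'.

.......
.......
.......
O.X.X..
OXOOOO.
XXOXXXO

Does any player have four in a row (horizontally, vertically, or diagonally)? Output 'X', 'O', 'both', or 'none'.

O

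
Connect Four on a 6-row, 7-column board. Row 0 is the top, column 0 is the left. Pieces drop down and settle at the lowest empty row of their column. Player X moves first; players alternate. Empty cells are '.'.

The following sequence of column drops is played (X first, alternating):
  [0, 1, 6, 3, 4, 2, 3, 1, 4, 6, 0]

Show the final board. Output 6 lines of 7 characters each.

Answer: .......
.......
.......
.......
XO.XX.O
XOOOX.X

Derivation:
Move 1: X drops in col 0, lands at row 5
Move 2: O drops in col 1, lands at row 5
Move 3: X drops in col 6, lands at row 5
Move 4: O drops in col 3, lands at row 5
Move 5: X drops in col 4, lands at row 5
Move 6: O drops in col 2, lands at row 5
Move 7: X drops in col 3, lands at row 4
Move 8: O drops in col 1, lands at row 4
Move 9: X drops in col 4, lands at row 4
Move 10: O drops in col 6, lands at row 4
Move 11: X drops in col 0, lands at row 4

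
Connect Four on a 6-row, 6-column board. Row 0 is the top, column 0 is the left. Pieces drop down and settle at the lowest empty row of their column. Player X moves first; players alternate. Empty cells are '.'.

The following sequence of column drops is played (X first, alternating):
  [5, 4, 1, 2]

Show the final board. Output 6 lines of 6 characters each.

Move 1: X drops in col 5, lands at row 5
Move 2: O drops in col 4, lands at row 5
Move 3: X drops in col 1, lands at row 5
Move 4: O drops in col 2, lands at row 5

Answer: ......
......
......
......
......
.XO.OX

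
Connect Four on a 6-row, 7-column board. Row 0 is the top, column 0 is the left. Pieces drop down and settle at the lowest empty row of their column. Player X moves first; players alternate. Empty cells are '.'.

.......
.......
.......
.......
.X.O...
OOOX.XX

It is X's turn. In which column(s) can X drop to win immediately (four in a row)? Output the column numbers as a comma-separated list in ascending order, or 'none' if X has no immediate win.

Answer: 4

Derivation:
col 0: drop X → no win
col 1: drop X → no win
col 2: drop X → no win
col 3: drop X → no win
col 4: drop X → WIN!
col 5: drop X → no win
col 6: drop X → no win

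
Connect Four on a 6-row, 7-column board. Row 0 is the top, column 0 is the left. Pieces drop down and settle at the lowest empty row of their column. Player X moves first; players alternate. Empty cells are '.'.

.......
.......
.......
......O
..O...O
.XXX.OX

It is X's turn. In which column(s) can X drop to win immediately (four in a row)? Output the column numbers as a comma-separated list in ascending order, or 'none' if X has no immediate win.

Answer: 0,4

Derivation:
col 0: drop X → WIN!
col 1: drop X → no win
col 2: drop X → no win
col 3: drop X → no win
col 4: drop X → WIN!
col 5: drop X → no win
col 6: drop X → no win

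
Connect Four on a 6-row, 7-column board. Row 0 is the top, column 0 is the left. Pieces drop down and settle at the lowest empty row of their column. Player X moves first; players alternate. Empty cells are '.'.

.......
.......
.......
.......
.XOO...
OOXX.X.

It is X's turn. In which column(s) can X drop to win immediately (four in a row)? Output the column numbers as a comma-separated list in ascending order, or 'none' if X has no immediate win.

Answer: 4

Derivation:
col 0: drop X → no win
col 1: drop X → no win
col 2: drop X → no win
col 3: drop X → no win
col 4: drop X → WIN!
col 5: drop X → no win
col 6: drop X → no win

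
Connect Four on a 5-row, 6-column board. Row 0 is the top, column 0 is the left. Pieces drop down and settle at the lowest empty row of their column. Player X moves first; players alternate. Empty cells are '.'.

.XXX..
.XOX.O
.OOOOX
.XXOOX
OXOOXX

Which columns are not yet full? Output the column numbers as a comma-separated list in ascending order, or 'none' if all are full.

col 0: top cell = '.' → open
col 1: top cell = 'X' → FULL
col 2: top cell = 'X' → FULL
col 3: top cell = 'X' → FULL
col 4: top cell = '.' → open
col 5: top cell = '.' → open

Answer: 0,4,5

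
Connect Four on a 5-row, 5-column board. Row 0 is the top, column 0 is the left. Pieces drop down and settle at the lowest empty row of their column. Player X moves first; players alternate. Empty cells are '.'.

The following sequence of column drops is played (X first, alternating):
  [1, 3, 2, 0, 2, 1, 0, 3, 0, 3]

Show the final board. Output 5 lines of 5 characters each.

Answer: .....
.....
X..O.
XOXO.
OXXO.

Derivation:
Move 1: X drops in col 1, lands at row 4
Move 2: O drops in col 3, lands at row 4
Move 3: X drops in col 2, lands at row 4
Move 4: O drops in col 0, lands at row 4
Move 5: X drops in col 2, lands at row 3
Move 6: O drops in col 1, lands at row 3
Move 7: X drops in col 0, lands at row 3
Move 8: O drops in col 3, lands at row 3
Move 9: X drops in col 0, lands at row 2
Move 10: O drops in col 3, lands at row 2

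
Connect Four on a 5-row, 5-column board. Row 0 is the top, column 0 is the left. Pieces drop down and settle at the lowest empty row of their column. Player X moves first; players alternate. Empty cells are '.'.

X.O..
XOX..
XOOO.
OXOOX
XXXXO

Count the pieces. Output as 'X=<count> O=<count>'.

X=10 O=9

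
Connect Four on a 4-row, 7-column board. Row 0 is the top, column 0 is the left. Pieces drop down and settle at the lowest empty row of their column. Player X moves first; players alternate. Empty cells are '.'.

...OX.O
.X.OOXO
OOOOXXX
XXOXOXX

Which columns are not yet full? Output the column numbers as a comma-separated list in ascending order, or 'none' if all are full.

col 0: top cell = '.' → open
col 1: top cell = '.' → open
col 2: top cell = '.' → open
col 3: top cell = 'O' → FULL
col 4: top cell = 'X' → FULL
col 5: top cell = '.' → open
col 6: top cell = 'O' → FULL

Answer: 0,1,2,5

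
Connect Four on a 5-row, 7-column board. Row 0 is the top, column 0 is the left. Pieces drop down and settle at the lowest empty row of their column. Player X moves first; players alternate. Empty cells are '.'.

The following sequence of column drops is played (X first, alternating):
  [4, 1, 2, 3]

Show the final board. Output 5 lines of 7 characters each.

Answer: .......
.......
.......
.......
.OXOX..

Derivation:
Move 1: X drops in col 4, lands at row 4
Move 2: O drops in col 1, lands at row 4
Move 3: X drops in col 2, lands at row 4
Move 4: O drops in col 3, lands at row 4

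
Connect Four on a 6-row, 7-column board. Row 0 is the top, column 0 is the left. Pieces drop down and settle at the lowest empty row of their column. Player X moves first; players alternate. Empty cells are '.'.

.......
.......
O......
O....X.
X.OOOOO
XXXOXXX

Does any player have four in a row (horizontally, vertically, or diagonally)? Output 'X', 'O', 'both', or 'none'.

O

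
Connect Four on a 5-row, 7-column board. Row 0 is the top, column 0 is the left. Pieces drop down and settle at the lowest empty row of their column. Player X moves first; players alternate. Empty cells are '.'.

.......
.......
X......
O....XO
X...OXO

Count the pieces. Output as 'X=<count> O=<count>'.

X=4 O=4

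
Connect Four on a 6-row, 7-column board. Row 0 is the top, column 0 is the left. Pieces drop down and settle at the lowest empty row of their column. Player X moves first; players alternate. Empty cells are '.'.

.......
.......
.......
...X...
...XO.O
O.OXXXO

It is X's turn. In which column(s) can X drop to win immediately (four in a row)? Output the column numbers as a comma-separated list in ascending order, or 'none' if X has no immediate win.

col 0: drop X → no win
col 1: drop X → no win
col 2: drop X → no win
col 3: drop X → WIN!
col 4: drop X → no win
col 5: drop X → no win
col 6: drop X → no win

Answer: 3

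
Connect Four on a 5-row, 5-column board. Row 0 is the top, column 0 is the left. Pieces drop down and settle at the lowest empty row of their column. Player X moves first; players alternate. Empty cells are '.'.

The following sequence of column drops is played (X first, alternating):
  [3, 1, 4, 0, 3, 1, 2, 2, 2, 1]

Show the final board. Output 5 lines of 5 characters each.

Answer: .....
.....
.OX..
.OOX.
OOXXX

Derivation:
Move 1: X drops in col 3, lands at row 4
Move 2: O drops in col 1, lands at row 4
Move 3: X drops in col 4, lands at row 4
Move 4: O drops in col 0, lands at row 4
Move 5: X drops in col 3, lands at row 3
Move 6: O drops in col 1, lands at row 3
Move 7: X drops in col 2, lands at row 4
Move 8: O drops in col 2, lands at row 3
Move 9: X drops in col 2, lands at row 2
Move 10: O drops in col 1, lands at row 2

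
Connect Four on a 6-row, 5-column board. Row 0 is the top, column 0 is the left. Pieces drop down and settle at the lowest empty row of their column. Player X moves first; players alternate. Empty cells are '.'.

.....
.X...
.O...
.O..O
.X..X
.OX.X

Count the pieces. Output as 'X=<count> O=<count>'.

X=5 O=4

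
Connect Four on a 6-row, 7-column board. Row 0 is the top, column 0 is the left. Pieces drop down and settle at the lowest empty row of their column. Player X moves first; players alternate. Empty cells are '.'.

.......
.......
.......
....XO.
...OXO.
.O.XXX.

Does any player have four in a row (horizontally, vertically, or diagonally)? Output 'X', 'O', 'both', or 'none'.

none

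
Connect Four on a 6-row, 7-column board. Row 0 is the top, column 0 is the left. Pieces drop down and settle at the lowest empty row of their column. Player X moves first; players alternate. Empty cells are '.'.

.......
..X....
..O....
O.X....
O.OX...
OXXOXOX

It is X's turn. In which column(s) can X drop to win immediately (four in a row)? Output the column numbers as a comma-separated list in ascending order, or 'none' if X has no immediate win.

col 0: drop X → no win
col 1: drop X → no win
col 2: drop X → no win
col 3: drop X → no win
col 4: drop X → no win
col 5: drop X → no win
col 6: drop X → no win

Answer: none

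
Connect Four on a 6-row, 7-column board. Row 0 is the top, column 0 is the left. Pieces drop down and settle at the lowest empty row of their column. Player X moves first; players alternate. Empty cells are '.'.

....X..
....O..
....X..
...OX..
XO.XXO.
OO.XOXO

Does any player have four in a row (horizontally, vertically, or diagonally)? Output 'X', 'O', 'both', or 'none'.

none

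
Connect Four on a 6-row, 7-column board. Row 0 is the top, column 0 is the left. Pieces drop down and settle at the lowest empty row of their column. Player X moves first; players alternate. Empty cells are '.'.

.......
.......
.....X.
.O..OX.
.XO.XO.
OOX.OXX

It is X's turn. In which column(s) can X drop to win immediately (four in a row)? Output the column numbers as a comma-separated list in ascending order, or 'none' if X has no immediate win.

Answer: none

Derivation:
col 0: drop X → no win
col 1: drop X → no win
col 2: drop X → no win
col 3: drop X → no win
col 4: drop X → no win
col 5: drop X → no win
col 6: drop X → no win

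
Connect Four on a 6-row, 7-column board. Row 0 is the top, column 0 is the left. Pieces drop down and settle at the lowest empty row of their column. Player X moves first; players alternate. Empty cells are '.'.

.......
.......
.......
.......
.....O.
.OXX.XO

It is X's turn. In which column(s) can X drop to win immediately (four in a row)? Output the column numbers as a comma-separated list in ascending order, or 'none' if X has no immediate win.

Answer: 4

Derivation:
col 0: drop X → no win
col 1: drop X → no win
col 2: drop X → no win
col 3: drop X → no win
col 4: drop X → WIN!
col 5: drop X → no win
col 6: drop X → no win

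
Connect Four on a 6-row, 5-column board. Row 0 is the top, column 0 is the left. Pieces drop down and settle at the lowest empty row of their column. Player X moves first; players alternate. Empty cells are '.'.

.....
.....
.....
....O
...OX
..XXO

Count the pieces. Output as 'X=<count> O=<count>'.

X=3 O=3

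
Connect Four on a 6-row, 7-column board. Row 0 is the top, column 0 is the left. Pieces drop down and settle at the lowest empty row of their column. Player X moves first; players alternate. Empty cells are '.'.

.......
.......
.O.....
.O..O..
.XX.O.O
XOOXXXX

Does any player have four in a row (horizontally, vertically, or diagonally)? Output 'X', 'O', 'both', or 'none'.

X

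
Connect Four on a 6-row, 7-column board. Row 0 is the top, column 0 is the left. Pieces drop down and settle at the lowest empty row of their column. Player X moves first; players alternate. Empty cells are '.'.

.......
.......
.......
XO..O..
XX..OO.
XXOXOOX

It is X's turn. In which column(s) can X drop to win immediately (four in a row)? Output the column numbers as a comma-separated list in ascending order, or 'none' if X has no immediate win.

col 0: drop X → WIN!
col 1: drop X → no win
col 2: drop X → no win
col 3: drop X → no win
col 4: drop X → no win
col 5: drop X → no win
col 6: drop X → no win

Answer: 0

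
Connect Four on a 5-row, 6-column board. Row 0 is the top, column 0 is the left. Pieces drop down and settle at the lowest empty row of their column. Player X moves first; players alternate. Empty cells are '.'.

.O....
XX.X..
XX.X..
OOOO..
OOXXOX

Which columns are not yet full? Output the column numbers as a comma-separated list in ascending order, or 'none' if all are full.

Answer: 0,2,3,4,5

Derivation:
col 0: top cell = '.' → open
col 1: top cell = 'O' → FULL
col 2: top cell = '.' → open
col 3: top cell = '.' → open
col 4: top cell = '.' → open
col 5: top cell = '.' → open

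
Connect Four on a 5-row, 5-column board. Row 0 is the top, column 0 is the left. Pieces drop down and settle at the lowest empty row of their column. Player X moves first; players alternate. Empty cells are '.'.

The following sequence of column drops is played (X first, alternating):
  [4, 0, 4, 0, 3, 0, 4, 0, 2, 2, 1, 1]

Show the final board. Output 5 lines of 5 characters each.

Move 1: X drops in col 4, lands at row 4
Move 2: O drops in col 0, lands at row 4
Move 3: X drops in col 4, lands at row 3
Move 4: O drops in col 0, lands at row 3
Move 5: X drops in col 3, lands at row 4
Move 6: O drops in col 0, lands at row 2
Move 7: X drops in col 4, lands at row 2
Move 8: O drops in col 0, lands at row 1
Move 9: X drops in col 2, lands at row 4
Move 10: O drops in col 2, lands at row 3
Move 11: X drops in col 1, lands at row 4
Move 12: O drops in col 1, lands at row 3

Answer: .....
O....
O...X
OOO.X
OXXXX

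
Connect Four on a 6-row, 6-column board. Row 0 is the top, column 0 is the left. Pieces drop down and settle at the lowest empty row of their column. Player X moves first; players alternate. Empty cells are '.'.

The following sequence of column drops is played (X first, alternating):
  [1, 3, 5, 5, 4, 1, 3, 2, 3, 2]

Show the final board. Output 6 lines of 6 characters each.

Move 1: X drops in col 1, lands at row 5
Move 2: O drops in col 3, lands at row 5
Move 3: X drops in col 5, lands at row 5
Move 4: O drops in col 5, lands at row 4
Move 5: X drops in col 4, lands at row 5
Move 6: O drops in col 1, lands at row 4
Move 7: X drops in col 3, lands at row 4
Move 8: O drops in col 2, lands at row 5
Move 9: X drops in col 3, lands at row 3
Move 10: O drops in col 2, lands at row 4

Answer: ......
......
......
...X..
.OOX.O
.XOOXX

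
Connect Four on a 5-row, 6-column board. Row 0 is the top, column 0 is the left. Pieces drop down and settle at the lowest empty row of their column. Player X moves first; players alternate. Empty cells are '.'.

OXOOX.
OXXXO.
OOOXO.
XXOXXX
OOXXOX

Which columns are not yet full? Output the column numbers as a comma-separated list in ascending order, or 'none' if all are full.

Answer: 5

Derivation:
col 0: top cell = 'O' → FULL
col 1: top cell = 'X' → FULL
col 2: top cell = 'O' → FULL
col 3: top cell = 'O' → FULL
col 4: top cell = 'X' → FULL
col 5: top cell = '.' → open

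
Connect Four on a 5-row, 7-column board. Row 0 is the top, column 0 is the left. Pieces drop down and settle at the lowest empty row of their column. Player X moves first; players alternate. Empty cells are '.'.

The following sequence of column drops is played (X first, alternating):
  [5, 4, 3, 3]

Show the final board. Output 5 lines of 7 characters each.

Answer: .......
.......
.......
...O...
...XOX.

Derivation:
Move 1: X drops in col 5, lands at row 4
Move 2: O drops in col 4, lands at row 4
Move 3: X drops in col 3, lands at row 4
Move 4: O drops in col 3, lands at row 3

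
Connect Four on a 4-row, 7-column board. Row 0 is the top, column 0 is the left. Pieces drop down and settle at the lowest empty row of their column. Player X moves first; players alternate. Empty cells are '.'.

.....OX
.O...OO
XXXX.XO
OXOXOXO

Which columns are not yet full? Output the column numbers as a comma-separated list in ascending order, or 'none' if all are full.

col 0: top cell = '.' → open
col 1: top cell = '.' → open
col 2: top cell = '.' → open
col 3: top cell = '.' → open
col 4: top cell = '.' → open
col 5: top cell = 'O' → FULL
col 6: top cell = 'X' → FULL

Answer: 0,1,2,3,4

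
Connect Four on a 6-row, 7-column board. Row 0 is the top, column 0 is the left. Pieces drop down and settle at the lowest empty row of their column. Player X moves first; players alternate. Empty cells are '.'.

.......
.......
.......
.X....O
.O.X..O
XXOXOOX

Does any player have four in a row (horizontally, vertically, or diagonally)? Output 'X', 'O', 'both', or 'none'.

none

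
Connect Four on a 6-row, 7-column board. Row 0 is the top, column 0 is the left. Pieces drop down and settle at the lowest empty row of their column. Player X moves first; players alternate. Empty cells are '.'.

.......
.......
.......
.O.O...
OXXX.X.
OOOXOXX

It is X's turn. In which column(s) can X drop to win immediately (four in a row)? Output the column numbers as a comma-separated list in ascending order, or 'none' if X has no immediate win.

Answer: 4

Derivation:
col 0: drop X → no win
col 1: drop X → no win
col 2: drop X → no win
col 3: drop X → no win
col 4: drop X → WIN!
col 5: drop X → no win
col 6: drop X → no win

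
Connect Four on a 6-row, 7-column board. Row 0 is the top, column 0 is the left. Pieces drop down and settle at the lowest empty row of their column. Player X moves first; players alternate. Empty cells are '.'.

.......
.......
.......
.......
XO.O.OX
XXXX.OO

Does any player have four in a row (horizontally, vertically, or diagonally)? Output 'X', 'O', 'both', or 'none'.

X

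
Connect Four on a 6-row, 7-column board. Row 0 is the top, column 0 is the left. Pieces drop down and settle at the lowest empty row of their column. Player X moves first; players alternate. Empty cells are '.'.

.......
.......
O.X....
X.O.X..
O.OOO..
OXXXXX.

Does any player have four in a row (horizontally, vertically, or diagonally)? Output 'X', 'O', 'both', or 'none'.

X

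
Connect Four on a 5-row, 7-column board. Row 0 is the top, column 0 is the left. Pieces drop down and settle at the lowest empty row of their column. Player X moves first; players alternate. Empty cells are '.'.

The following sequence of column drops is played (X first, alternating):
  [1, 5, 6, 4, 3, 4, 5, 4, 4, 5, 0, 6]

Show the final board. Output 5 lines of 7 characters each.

Answer: .......
....X..
....OO.
....OXO
XX.XOOX

Derivation:
Move 1: X drops in col 1, lands at row 4
Move 2: O drops in col 5, lands at row 4
Move 3: X drops in col 6, lands at row 4
Move 4: O drops in col 4, lands at row 4
Move 5: X drops in col 3, lands at row 4
Move 6: O drops in col 4, lands at row 3
Move 7: X drops in col 5, lands at row 3
Move 8: O drops in col 4, lands at row 2
Move 9: X drops in col 4, lands at row 1
Move 10: O drops in col 5, lands at row 2
Move 11: X drops in col 0, lands at row 4
Move 12: O drops in col 6, lands at row 3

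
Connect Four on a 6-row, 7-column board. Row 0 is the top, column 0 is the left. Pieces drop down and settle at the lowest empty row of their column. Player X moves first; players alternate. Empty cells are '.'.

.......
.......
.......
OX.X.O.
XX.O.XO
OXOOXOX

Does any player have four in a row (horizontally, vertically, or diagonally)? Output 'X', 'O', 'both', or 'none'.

none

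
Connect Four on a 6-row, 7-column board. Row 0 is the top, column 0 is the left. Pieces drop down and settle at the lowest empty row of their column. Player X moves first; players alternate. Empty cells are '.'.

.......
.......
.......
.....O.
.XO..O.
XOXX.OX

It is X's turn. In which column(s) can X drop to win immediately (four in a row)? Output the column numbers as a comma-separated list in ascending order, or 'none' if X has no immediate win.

col 0: drop X → no win
col 1: drop X → no win
col 2: drop X → no win
col 3: drop X → no win
col 4: drop X → no win
col 5: drop X → no win
col 6: drop X → no win

Answer: none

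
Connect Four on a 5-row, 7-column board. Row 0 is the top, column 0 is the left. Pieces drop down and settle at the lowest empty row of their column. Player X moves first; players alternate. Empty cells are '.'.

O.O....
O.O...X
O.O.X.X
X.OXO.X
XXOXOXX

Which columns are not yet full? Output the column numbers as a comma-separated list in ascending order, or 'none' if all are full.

Answer: 1,3,4,5,6

Derivation:
col 0: top cell = 'O' → FULL
col 1: top cell = '.' → open
col 2: top cell = 'O' → FULL
col 3: top cell = '.' → open
col 4: top cell = '.' → open
col 5: top cell = '.' → open
col 6: top cell = '.' → open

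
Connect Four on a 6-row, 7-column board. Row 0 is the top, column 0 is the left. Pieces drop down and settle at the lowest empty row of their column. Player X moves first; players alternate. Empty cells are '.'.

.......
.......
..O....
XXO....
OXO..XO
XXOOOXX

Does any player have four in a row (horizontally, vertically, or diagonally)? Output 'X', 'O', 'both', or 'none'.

O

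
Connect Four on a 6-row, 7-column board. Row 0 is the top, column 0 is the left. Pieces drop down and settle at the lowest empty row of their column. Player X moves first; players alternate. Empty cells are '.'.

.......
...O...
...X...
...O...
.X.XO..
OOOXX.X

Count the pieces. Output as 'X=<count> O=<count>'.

X=6 O=6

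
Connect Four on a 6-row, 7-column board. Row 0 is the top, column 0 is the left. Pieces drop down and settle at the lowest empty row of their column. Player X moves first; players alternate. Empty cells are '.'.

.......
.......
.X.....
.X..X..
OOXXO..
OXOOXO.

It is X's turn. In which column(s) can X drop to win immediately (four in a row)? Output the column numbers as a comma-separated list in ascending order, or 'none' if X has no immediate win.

Answer: 2

Derivation:
col 0: drop X → no win
col 1: drop X → no win
col 2: drop X → WIN!
col 3: drop X → no win
col 4: drop X → no win
col 5: drop X → no win
col 6: drop X → no win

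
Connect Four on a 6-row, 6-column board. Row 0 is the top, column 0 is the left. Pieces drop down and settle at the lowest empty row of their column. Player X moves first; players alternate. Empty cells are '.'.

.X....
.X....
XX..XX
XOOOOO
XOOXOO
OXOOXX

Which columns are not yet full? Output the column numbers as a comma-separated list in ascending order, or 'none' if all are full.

col 0: top cell = '.' → open
col 1: top cell = 'X' → FULL
col 2: top cell = '.' → open
col 3: top cell = '.' → open
col 4: top cell = '.' → open
col 5: top cell = '.' → open

Answer: 0,2,3,4,5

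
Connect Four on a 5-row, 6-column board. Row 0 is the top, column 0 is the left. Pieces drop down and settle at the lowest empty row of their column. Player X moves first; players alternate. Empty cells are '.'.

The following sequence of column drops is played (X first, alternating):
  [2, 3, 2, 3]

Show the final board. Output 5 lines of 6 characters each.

Answer: ......
......
......
..XO..
..XO..

Derivation:
Move 1: X drops in col 2, lands at row 4
Move 2: O drops in col 3, lands at row 4
Move 3: X drops in col 2, lands at row 3
Move 4: O drops in col 3, lands at row 3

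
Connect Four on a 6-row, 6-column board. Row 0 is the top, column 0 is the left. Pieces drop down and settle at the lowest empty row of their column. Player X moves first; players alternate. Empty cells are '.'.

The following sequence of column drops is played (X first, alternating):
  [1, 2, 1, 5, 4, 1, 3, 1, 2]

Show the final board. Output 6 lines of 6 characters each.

Answer: ......
......
.O....
.O....
.XX...
.XOXXO

Derivation:
Move 1: X drops in col 1, lands at row 5
Move 2: O drops in col 2, lands at row 5
Move 3: X drops in col 1, lands at row 4
Move 4: O drops in col 5, lands at row 5
Move 5: X drops in col 4, lands at row 5
Move 6: O drops in col 1, lands at row 3
Move 7: X drops in col 3, lands at row 5
Move 8: O drops in col 1, lands at row 2
Move 9: X drops in col 2, lands at row 4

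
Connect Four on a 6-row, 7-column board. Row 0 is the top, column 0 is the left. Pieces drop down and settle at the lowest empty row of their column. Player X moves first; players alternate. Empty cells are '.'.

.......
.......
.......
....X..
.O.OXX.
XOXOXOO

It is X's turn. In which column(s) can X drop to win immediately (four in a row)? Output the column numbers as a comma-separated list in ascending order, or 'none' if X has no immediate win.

col 0: drop X → no win
col 1: drop X → no win
col 2: drop X → no win
col 3: drop X → no win
col 4: drop X → WIN!
col 5: drop X → no win
col 6: drop X → no win

Answer: 4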